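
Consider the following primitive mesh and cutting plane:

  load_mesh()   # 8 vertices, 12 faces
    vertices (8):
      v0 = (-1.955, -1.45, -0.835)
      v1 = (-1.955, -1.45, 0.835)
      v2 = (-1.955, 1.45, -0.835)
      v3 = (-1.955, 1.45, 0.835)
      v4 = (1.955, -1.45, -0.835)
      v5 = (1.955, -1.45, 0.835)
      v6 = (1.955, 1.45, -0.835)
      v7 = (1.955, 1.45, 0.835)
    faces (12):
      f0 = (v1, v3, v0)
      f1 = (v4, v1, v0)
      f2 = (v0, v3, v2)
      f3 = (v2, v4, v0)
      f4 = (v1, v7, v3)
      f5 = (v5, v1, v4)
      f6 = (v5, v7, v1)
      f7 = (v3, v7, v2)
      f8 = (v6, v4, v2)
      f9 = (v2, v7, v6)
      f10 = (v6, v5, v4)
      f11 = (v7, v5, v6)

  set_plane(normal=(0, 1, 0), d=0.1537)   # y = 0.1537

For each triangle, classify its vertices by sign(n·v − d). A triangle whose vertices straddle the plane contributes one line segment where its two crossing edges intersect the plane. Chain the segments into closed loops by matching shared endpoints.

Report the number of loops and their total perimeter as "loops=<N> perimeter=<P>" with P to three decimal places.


Straddling triangles (8 of 12):
  (v1,v3,v0) [-+-] → (-1.955, 0.1537, 0.835)–(-1.955, 0.1537, 0.08851)  len=0.7465
  (v0,v3,v2) [-++] → (-1.955, 0.1537, 0.08851)–(-1.955, 0.1537, -0.835)  len=0.9235
  (v2,v4,v0) [+--] → (-0.20723, 0.1537, -0.835)–(-1.955, 0.1537, -0.835)  len=1.7478
  (v1,v7,v3) [-++] → (0.20723, 0.1537, 0.835)–(-1.955, 0.1537, 0.835)  len=2.1622
  (v5,v7,v1) [-+-] → (1.955, 0.1537, 0.835)–(0.20723, 0.1537, 0.835)  len=1.7478
  (v6,v4,v2) [+-+] → (1.955, 0.1537, -0.835)–(-0.20723, 0.1537, -0.835)  len=2.1622
  (v6,v5,v4) [+--] → (1.955, 0.1537, -0.08851)–(1.955, 0.1537, -0.835)  len=0.7465
  (v7,v5,v6) [+-+] → (1.955, 0.1537, 0.835)–(1.955, 0.1537, -0.08851)  len=0.9235

Chained into 1 loop(s):
  loop 1: 8 segments, perimeter = 11.1600
Total perimeter = 11.160

loops=1 perimeter=11.160


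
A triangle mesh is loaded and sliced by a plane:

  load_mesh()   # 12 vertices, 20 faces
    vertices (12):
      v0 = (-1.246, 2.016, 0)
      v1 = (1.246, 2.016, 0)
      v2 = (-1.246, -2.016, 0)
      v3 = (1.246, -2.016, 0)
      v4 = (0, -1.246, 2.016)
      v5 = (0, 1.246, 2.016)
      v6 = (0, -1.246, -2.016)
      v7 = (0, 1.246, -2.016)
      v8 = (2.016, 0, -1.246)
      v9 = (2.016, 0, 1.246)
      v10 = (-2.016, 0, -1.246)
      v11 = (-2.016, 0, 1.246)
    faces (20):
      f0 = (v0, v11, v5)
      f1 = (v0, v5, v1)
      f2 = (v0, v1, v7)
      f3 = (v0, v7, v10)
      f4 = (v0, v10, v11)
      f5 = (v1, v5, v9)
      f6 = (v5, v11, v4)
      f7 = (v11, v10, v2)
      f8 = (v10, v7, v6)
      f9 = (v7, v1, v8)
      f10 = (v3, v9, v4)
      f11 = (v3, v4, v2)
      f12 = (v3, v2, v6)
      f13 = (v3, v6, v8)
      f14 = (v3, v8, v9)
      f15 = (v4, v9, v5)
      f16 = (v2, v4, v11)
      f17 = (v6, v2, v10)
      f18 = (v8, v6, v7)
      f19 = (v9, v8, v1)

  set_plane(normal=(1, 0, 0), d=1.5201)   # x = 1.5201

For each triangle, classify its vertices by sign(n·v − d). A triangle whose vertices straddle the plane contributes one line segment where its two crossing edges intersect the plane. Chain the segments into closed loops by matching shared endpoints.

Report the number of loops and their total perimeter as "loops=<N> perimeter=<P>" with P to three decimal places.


loops=1 perimeter=8.611

Straddling triangles (8 of 20):
  (v1,v5,v9) [--+] → (1.5201, 0.306494, 1.43541)–(1.5201, 1.29836, 0.443544)  len=1.4027
  (v7,v1,v8) [--+] → (1.5201, 1.29836, -0.443544)–(1.5201, 0.306494, -1.43541)  len=1.4027
  (v3,v9,v4) [-+-] → (1.5201, -1.29836, 0.443544)–(1.5201, -0.306494, 1.43541)  len=1.4027
  (v3,v6,v8) [--+] → (1.5201, -0.306494, -1.43541)–(1.5201, -1.29836, -0.443544)  len=1.4027
  (v3,v8,v9) [-++] → (1.5201, -1.29836, -0.443544)–(1.5201, -1.29836, 0.443544)  len=0.8871
  (v4,v9,v5) [-+-] → (1.5201, -0.306494, 1.43541)–(1.5201, 0.306494, 1.43541)  len=0.6130
  (v8,v6,v7) [+--] → (1.5201, -0.306494, -1.43541)–(1.5201, 0.306494, -1.43541)  len=0.6130
  (v9,v8,v1) [++-] → (1.5201, 1.29836, -0.443544)–(1.5201, 1.29836, 0.443544)  len=0.8871

Chained into 1 loop(s):
  loop 1: 8 segments, perimeter = 8.6110
Total perimeter = 8.611


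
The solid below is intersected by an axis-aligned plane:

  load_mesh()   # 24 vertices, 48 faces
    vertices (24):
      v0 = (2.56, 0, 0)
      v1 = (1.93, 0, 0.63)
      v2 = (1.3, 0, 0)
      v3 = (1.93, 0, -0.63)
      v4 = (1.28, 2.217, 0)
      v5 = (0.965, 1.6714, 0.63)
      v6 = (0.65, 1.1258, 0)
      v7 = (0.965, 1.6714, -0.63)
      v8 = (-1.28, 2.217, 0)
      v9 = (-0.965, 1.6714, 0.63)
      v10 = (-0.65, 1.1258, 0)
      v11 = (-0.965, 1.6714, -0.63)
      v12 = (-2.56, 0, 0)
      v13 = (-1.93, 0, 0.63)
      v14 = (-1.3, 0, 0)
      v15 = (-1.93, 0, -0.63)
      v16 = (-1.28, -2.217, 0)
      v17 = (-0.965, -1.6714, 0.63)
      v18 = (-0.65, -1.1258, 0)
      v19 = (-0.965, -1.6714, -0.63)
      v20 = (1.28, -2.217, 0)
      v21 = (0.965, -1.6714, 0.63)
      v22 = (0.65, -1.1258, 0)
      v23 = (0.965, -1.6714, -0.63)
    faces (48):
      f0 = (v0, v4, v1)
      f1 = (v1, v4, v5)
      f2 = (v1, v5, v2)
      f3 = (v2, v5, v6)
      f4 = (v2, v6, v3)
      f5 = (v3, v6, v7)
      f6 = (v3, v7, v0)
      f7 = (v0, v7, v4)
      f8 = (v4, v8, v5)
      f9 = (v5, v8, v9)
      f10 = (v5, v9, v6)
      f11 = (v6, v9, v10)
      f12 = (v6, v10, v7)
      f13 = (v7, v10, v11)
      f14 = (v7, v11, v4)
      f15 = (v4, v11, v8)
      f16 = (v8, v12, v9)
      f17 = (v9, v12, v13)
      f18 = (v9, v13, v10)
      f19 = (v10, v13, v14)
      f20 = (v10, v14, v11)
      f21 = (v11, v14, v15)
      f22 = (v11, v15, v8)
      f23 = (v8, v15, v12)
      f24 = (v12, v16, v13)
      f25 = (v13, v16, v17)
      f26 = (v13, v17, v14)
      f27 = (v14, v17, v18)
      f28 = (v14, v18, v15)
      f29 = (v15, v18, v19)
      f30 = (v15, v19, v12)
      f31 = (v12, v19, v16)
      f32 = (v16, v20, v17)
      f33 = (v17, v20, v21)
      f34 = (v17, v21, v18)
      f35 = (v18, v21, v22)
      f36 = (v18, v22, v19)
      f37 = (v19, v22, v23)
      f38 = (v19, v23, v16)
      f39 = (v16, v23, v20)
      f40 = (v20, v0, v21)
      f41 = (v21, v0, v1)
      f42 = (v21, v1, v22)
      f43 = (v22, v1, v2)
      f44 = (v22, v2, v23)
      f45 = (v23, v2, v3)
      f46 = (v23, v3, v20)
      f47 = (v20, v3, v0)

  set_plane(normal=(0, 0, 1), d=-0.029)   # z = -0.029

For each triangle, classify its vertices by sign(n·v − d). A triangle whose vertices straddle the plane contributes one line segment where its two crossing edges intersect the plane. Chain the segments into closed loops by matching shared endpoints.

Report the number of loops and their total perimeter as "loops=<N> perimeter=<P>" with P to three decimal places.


Straddling triangles (24 of 48):
  (v2,v6,v3) [++-] → (0.708921, 1.07398, -0.029)–(1.329, 0, -0.029)  len=1.2401
  (v3,v6,v7) [-+-] → (0.708921, 1.07398, -0.029)–(0.6645, 1.15091, -0.029)  len=0.0888
  (v3,v7,v0) [--+] → (2.48658, 0.0769375, -0.029)–(2.531, 0, -0.029)  len=0.0888
  (v0,v7,v4) [+-+] → (2.48658, 0.0769375, -0.029)–(1.2655, 2.19189, -0.029)  len=2.4421
  (v6,v10,v7) [++-] → (-0.575659, 1.15091, -0.029)–(0.6645, 1.15091, -0.029)  len=1.2402
  (v7,v10,v11) [-+-] → (-0.575659, 1.15091, -0.029)–(-0.6645, 1.15091, -0.029)  len=0.0888
  (v7,v11,v4) [--+] → (1.17666, 2.19189, -0.029)–(1.2655, 2.19189, -0.029)  len=0.0888
  (v4,v11,v8) [+-+] → (1.17666, 2.19189, -0.029)–(-1.2655, 2.19189, -0.029)  len=2.4422
  (v10,v14,v11) [++-] → (-1.28458, 0.0769375, -0.029)–(-0.6645, 1.15091, -0.029)  len=1.2401
  (v11,v14,v15) [-+-] → (-1.28458, 0.0769375, -0.029)–(-1.329, 0, -0.029)  len=0.0888
  (v11,v15,v8) [--+] → (-1.30992, 2.11495, -0.029)–(-1.2655, 2.19189, -0.029)  len=0.0888
  (v8,v15,v12) [+-+] → (-1.30992, 2.11495, -0.029)–(-2.531, 0, -0.029)  len=2.4421
  (v14,v18,v15) [++-] → (-0.708921, -1.07398, -0.029)–(-1.329, 0, -0.029)  len=1.2401
  (v15,v18,v19) [-+-] → (-0.708921, -1.07398, -0.029)–(-0.6645, -1.15091, -0.029)  len=0.0888
  (v15,v19,v12) [--+] → (-2.48658, -0.0769375, -0.029)–(-2.531, 0, -0.029)  len=0.0888
  (v12,v19,v16) [+-+] → (-2.48658, -0.0769375, -0.029)–(-1.2655, -2.19189, -0.029)  len=2.4421
  (v18,v22,v19) [++-] → (0.575659, -1.15091, -0.029)–(-0.6645, -1.15091, -0.029)  len=1.2402
  (v19,v22,v23) [-+-] → (0.575659, -1.15091, -0.029)–(0.6645, -1.15091, -0.029)  len=0.0888
  (v19,v23,v16) [--+] → (-1.17666, -2.19189, -0.029)–(-1.2655, -2.19189, -0.029)  len=0.0888
  (v16,v23,v20) [+-+] → (-1.17666, -2.19189, -0.029)–(1.2655, -2.19189, -0.029)  len=2.4422
  (v22,v2,v23) [++-] → (1.28458, -0.0769375, -0.029)–(0.6645, -1.15091, -0.029)  len=1.2401
  (v23,v2,v3) [-+-] → (1.28458, -0.0769375, -0.029)–(1.329, 0, -0.029)  len=0.0888
  (v23,v3,v20) [--+] → (1.30992, -2.11495, -0.029)–(1.2655, -2.19189, -0.029)  len=0.0888
  (v20,v3,v0) [+-+] → (1.30992, -2.11495, -0.029)–(2.531, 0, -0.029)  len=2.4421

Chained into 2 loop(s):
  loop 1: 12 segments, perimeter = 7.9739
  loop 2: 12 segments, perimeter = 15.1859
Total perimeter = 23.160

loops=2 perimeter=23.160


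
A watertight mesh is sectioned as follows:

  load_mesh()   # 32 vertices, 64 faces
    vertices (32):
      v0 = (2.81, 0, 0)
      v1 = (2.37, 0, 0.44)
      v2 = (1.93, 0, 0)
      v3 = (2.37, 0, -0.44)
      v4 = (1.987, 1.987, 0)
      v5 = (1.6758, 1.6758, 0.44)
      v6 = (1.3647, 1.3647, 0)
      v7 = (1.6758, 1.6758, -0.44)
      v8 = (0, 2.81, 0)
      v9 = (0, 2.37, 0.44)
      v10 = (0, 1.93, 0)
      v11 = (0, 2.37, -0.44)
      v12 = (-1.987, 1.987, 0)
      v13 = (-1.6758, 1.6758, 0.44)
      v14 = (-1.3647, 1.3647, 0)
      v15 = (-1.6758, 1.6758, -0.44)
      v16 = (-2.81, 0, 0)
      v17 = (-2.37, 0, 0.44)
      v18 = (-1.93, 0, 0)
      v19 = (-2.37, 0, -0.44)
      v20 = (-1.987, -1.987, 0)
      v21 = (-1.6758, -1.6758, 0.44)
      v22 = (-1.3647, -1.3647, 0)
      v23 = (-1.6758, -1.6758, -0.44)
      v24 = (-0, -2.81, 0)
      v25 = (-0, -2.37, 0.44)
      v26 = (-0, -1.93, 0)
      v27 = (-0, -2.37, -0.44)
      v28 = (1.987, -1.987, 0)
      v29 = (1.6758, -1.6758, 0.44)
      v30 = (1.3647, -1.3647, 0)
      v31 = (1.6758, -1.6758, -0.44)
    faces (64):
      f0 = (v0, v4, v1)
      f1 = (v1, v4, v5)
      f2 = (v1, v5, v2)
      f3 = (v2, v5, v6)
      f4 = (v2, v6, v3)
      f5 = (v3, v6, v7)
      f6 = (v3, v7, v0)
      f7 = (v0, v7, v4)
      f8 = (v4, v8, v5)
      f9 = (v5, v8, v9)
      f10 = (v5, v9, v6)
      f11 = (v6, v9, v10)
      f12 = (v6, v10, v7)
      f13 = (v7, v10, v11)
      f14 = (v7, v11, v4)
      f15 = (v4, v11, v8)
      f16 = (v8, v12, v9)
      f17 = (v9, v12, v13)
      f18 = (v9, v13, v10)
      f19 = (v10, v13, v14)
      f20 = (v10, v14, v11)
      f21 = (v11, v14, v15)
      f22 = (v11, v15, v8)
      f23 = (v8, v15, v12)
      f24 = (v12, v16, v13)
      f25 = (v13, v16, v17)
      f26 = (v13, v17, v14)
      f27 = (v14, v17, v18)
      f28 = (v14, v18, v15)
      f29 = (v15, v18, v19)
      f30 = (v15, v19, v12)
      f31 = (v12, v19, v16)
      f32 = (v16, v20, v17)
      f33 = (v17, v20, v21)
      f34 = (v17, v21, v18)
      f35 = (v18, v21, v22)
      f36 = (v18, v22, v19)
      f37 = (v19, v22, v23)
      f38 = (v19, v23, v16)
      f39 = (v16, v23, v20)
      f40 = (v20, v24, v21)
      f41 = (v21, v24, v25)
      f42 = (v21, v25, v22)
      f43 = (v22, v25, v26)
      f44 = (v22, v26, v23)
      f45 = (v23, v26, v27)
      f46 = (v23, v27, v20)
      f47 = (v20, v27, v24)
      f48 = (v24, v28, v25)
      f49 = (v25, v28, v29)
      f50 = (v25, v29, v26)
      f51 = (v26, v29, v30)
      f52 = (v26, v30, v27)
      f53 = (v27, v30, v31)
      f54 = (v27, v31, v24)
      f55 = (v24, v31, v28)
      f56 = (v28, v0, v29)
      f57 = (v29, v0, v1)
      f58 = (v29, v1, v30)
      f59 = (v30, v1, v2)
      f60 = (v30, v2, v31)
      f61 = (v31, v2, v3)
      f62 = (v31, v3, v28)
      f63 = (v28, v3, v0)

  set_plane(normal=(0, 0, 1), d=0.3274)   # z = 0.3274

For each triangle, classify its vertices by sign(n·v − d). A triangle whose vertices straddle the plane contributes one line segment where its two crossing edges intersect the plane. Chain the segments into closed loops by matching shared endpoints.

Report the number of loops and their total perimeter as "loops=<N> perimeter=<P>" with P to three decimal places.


loops=2 perimeter=29.022

Straddling triangles (32 of 64):
  (v0,v4,v1) [--+] → (2.27199, 0.508491, 0.3274)–(2.4826, 0, 0.3274)  len=0.5504
  (v1,v4,v5) [+-+] → (2.27199, 0.508491, 0.3274)–(1.75544, 1.75544, 0.3274)  len=1.3497
  (v1,v5,v2) [++-] → (1.74085, 1.24695, 0.3274)–(2.2574, 0, 0.3274)  len=1.3497
  (v2,v5,v6) [-+-] → (1.74085, 1.24695, 0.3274)–(1.59619, 1.59619, 0.3274)  len=0.3780
  (v4,v8,v5) [--+] → (1.24695, 1.96605, 0.3274)–(1.75544, 1.75544, 0.3274)  len=0.5504
  (v5,v8,v9) [+-+] → (1.24695, 1.96605, 0.3274)–(0, 2.4826, 0.3274)  len=1.3497
  (v5,v9,v6) [++-] → (0.349239, 2.11273, 0.3274)–(1.59619, 1.59619, 0.3274)  len=1.3497
  (v6,v9,v10) [-+-] → (0.349239, 2.11273, 0.3274)–(0, 2.2574, 0.3274)  len=0.3780
  (v8,v12,v9) [--+] → (-0.508491, 2.27199, 0.3274)–(0, 2.4826, 0.3274)  len=0.5504
  (v9,v12,v13) [+-+] → (-0.508491, 2.27199, 0.3274)–(-1.75544, 1.75544, 0.3274)  len=1.3497
  (v9,v13,v10) [++-] → (-1.24695, 1.74085, 0.3274)–(0, 2.2574, 0.3274)  len=1.3497
  (v10,v13,v14) [-+-] → (-1.24695, 1.74085, 0.3274)–(-1.59619, 1.59619, 0.3274)  len=0.3780
  (v12,v16,v13) [--+] → (-1.96605, 1.24695, 0.3274)–(-1.75544, 1.75544, 0.3274)  len=0.5504
  (v13,v16,v17) [+-+] → (-1.96605, 1.24695, 0.3274)–(-2.4826, 0, 0.3274)  len=1.3497
  (v13,v17,v14) [++-] → (-2.11273, 0.349239, 0.3274)–(-1.59619, 1.59619, 0.3274)  len=1.3497
  (v14,v17,v18) [-+-] → (-2.11273, 0.349239, 0.3274)–(-2.2574, 0, 0.3274)  len=0.3780
  (v16,v20,v17) [--+] → (-2.27199, -0.508491, 0.3274)–(-2.4826, 0, 0.3274)  len=0.5504
  (v17,v20,v21) [+-+] → (-2.27199, -0.508491, 0.3274)–(-1.75544, -1.75544, 0.3274)  len=1.3497
  (v17,v21,v18) [++-] → (-1.74085, -1.24695, 0.3274)–(-2.2574, 0, 0.3274)  len=1.3497
  (v18,v21,v22) [-+-] → (-1.74085, -1.24695, 0.3274)–(-1.59619, -1.59619, 0.3274)  len=0.3780
  (v20,v24,v21) [--+] → (-1.24695, -1.96605, 0.3274)–(-1.75544, -1.75544, 0.3274)  len=0.5504
  (v21,v24,v25) [+-+] → (-1.24695, -1.96605, 0.3274)–(0, -2.4826, 0.3274)  len=1.3497
  (v21,v25,v22) [++-] → (-0.349239, -2.11273, 0.3274)–(-1.59619, -1.59619, 0.3274)  len=1.3497
  (v22,v25,v26) [-+-] → (-0.349239, -2.11273, 0.3274)–(0, -2.2574, 0.3274)  len=0.3780
  (v24,v28,v25) [--+] → (0.508491, -2.27199, 0.3274)–(0, -2.4826, 0.3274)  len=0.5504
  (v25,v28,v29) [+-+] → (0.508491, -2.27199, 0.3274)–(1.75544, -1.75544, 0.3274)  len=1.3497
  (v25,v29,v26) [++-] → (1.24695, -1.74085, 0.3274)–(0, -2.2574, 0.3274)  len=1.3497
  (v26,v29,v30) [-+-] → (1.24695, -1.74085, 0.3274)–(1.59619, -1.59619, 0.3274)  len=0.3780
  (v28,v0,v29) [--+] → (1.96605, -1.24695, 0.3274)–(1.75544, -1.75544, 0.3274)  len=0.5504
  (v29,v0,v1) [+-+] → (1.96605, -1.24695, 0.3274)–(2.4826, 0, 0.3274)  len=1.3497
  (v29,v1,v30) [++-] → (2.11273, -0.349239, 0.3274)–(1.59619, -1.59619, 0.3274)  len=1.3497
  (v30,v1,v2) [-+-] → (2.11273, -0.349239, 0.3274)–(2.2574, 0, 0.3274)  len=0.3780

Chained into 2 loop(s):
  loop 1: 16 segments, perimeter = 15.2007
  loop 2: 16 segments, perimeter = 13.8218
Total perimeter = 29.022


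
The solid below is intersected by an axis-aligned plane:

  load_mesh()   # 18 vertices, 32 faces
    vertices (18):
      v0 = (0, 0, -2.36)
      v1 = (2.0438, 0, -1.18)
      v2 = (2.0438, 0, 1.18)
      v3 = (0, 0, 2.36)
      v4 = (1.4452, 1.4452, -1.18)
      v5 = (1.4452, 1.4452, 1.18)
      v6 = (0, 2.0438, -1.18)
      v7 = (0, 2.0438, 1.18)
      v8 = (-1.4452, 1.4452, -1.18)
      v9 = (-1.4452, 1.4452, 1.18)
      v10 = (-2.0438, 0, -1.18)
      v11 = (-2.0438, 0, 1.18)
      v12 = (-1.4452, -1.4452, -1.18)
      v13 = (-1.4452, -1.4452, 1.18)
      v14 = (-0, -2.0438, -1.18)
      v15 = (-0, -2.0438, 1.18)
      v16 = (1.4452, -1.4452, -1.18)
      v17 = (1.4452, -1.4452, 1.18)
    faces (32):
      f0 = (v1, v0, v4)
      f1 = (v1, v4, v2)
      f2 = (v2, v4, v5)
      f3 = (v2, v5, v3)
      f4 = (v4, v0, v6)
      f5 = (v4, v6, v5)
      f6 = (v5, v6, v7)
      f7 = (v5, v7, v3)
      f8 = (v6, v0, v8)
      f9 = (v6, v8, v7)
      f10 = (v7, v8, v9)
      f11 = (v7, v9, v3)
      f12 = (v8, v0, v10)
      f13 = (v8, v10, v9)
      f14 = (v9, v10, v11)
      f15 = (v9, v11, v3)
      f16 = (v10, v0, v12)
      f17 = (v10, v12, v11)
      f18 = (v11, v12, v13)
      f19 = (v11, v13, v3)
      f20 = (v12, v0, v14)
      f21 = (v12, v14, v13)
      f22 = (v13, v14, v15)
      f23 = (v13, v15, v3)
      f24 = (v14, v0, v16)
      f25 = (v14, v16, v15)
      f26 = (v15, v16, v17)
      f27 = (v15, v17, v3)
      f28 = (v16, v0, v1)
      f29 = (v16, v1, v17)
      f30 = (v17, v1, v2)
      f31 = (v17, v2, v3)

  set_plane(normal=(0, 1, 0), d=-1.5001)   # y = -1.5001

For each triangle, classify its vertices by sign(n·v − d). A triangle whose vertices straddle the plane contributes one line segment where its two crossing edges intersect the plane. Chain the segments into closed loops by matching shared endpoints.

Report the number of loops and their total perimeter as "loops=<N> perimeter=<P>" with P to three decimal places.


loops=1 perimeter=10.119

Straddling triangles (8 of 32):
  (v12,v0,v14) [++-] → (0, -1.5001, -1.49391)–(-1.31265, -1.5001, -1.18)  len=1.3497
  (v12,v14,v13) [+-+] → (-1.31265, -1.5001, -1.18)–(-1.31265, -1.5001, 0.963555)  len=2.1436
  (v13,v14,v15) [+--] → (-1.31265, -1.5001, 0.963555)–(-1.31265, -1.5001, 1.18)  len=0.2164
  (v13,v15,v3) [+-+] → (-1.31265, -1.5001, 1.18)–(0, -1.5001, 1.49391)  len=1.3497
  (v14,v0,v16) [-++] → (0, -1.5001, -1.49391)–(1.31265, -1.5001, -1.18)  len=1.3497
  (v14,v16,v15) [-+-] → (1.31265, -1.5001, -1.18)–(1.31265, -1.5001, -0.963555)  len=0.2164
  (v15,v16,v17) [-++] → (1.31265, -1.5001, -0.963555)–(1.31265, -1.5001, 1.18)  len=2.1436
  (v15,v17,v3) [-++] → (1.31265, -1.5001, 1.18)–(0, -1.5001, 1.49391)  len=1.3497

Chained into 1 loop(s):
  loop 1: 8 segments, perimeter = 10.1187
Total perimeter = 10.119


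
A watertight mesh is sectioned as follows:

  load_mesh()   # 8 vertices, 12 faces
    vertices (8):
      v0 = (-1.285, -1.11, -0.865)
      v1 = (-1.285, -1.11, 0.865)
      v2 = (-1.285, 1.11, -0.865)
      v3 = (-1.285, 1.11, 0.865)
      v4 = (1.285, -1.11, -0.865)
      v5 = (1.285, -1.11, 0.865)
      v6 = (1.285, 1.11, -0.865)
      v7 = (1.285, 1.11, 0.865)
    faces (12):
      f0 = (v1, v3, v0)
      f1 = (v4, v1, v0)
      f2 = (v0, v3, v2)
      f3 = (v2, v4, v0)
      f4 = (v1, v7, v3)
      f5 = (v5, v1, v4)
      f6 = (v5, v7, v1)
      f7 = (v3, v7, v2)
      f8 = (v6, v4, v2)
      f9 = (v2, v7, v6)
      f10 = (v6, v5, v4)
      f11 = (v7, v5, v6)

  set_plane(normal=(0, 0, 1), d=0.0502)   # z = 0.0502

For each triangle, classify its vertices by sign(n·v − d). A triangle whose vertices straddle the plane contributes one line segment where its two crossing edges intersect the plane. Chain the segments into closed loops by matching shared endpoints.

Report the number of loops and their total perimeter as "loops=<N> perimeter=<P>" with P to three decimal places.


Straddling triangles (8 of 12):
  (v1,v3,v0) [++-] → (-1.285, 0.0644185, 0.0502)–(-1.285, -1.11, 0.0502)  len=1.1744
  (v4,v1,v0) [-+-] → (-0.0745746, -1.11, 0.0502)–(-1.285, -1.11, 0.0502)  len=1.2104
  (v0,v3,v2) [-+-] → (-1.285, 0.0644185, 0.0502)–(-1.285, 1.11, 0.0502)  len=1.0456
  (v5,v1,v4) [++-] → (-0.0745746, -1.11, 0.0502)–(1.285, -1.11, 0.0502)  len=1.3596
  (v3,v7,v2) [++-] → (0.0745746, 1.11, 0.0502)–(-1.285, 1.11, 0.0502)  len=1.3596
  (v2,v7,v6) [-+-] → (0.0745746, 1.11, 0.0502)–(1.285, 1.11, 0.0502)  len=1.2104
  (v6,v5,v4) [-+-] → (1.285, -0.0644185, 0.0502)–(1.285, -1.11, 0.0502)  len=1.0456
  (v7,v5,v6) [++-] → (1.285, -0.0644185, 0.0502)–(1.285, 1.11, 0.0502)  len=1.1744

Chained into 1 loop(s):
  loop 1: 8 segments, perimeter = 9.5800
Total perimeter = 9.580

loops=1 perimeter=9.580


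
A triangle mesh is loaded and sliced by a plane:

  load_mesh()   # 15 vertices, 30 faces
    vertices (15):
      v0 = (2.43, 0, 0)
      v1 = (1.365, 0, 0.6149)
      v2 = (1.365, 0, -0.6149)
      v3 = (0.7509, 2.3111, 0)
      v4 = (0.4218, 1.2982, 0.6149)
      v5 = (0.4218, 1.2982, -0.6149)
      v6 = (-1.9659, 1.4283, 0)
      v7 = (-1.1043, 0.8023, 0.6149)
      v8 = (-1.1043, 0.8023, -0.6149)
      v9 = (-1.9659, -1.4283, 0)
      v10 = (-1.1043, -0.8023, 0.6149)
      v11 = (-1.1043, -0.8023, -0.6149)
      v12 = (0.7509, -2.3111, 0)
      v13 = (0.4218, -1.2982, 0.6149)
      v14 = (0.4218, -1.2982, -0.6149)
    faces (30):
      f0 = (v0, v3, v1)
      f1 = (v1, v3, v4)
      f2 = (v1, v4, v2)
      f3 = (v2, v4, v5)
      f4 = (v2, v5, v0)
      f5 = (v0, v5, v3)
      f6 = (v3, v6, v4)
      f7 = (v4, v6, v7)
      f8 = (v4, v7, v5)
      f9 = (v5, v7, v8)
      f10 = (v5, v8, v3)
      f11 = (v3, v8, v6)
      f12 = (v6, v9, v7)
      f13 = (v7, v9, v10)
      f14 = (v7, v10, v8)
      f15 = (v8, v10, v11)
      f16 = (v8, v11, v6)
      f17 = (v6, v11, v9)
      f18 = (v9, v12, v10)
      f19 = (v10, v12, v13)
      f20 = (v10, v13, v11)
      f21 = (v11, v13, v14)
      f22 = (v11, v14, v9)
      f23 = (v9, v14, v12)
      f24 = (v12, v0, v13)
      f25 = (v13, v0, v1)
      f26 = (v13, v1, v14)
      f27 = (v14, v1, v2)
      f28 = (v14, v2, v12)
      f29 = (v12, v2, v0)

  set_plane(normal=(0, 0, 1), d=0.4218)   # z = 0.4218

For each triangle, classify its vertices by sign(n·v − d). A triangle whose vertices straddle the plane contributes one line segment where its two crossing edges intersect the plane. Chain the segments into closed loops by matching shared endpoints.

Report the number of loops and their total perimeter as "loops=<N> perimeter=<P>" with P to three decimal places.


loops=2 perimeter=18.012

Straddling triangles (20 of 30):
  (v0,v3,v1) [--+] → (1.17215, 0.725766, 0.4218)–(1.69945, 0, 0.4218)  len=0.8971
  (v1,v3,v4) [+-+] → (1.17215, 0.725766, 0.4218)–(0.525149, 1.61629, 0.4218)  len=1.1007
  (v1,v4,v2) [++-] → (0.569899, 1.09436, 0.4218)–(1.365, 0, 0.4218)  len=1.3527
  (v2,v4,v5) [-+-] → (0.569899, 1.09436, 0.4218)–(0.4218, 1.2982, 0.4218)  len=0.2520
  (v3,v6,v4) [--+] → (-0.328021, 1.33906, 0.4218)–(0.525149, 1.61629, 0.4218)  len=0.8971
  (v4,v6,v7) [+-+] → (-0.328021, 1.33906, 0.4218)–(-1.37487, 0.998886, 0.4218)  len=1.1007
  (v4,v7,v5) [++-] → (-0.864676, 0.880165, 0.4218)–(0.4218, 1.2982, 0.4218)  len=1.3527
  (v5,v7,v8) [-+-] → (-0.864676, 0.880165, 0.4218)–(-1.1043, 0.8023, 0.4218)  len=0.2520
  (v6,v9,v7) [--+] → (-1.37487, 0.101814, 0.4218)–(-1.37487, 0.998886, 0.4218)  len=0.8971
  (v7,v9,v10) [+-+] → (-1.37487, 0.101814, 0.4218)–(-1.37487, -0.998886, 0.4218)  len=1.1007
  (v7,v10,v8) [++-] → (-1.1043, -0.55035, 0.4218)–(-1.1043, 0.8023, 0.4218)  len=1.3526
  (v8,v10,v11) [-+-] → (-1.1043, -0.55035, 0.4218)–(-1.1043, -0.8023, 0.4218)  len=0.2520
  (v9,v12,v10) [--+] → (-0.521703, -1.27612, 0.4218)–(-1.37487, -0.998886, 0.4218)  len=0.8971
  (v10,v12,v13) [+-+] → (-0.521703, -1.27612, 0.4218)–(0.525149, -1.61629, 0.4218)  len=1.1007
  (v10,v13,v11) [++-] → (0.182176, -1.22034, 0.4218)–(-1.1043, -0.8023, 0.4218)  len=1.3527
  (v11,v13,v14) [-+-] → (0.182176, -1.22034, 0.4218)–(0.4218, -1.2982, 0.4218)  len=0.2520
  (v12,v0,v13) [--+] → (1.05244, -0.89052, 0.4218)–(0.525149, -1.61629, 0.4218)  len=0.8971
  (v13,v0,v1) [+-+] → (1.05244, -0.89052, 0.4218)–(1.69945, 0, 0.4218)  len=1.1007
  (v13,v1,v14) [++-] → (1.2169, -0.20384, 0.4218)–(0.4218, -1.2982, 0.4218)  len=1.3527
  (v14,v1,v2) [-+-] → (1.2169, -0.20384, 0.4218)–(1.365, 0, 0.4218)  len=0.2520

Chained into 2 loop(s):
  loop 1: 10 segments, perimeter = 9.9891
  loop 2: 10 segments, perimeter = 8.0232
Total perimeter = 18.012


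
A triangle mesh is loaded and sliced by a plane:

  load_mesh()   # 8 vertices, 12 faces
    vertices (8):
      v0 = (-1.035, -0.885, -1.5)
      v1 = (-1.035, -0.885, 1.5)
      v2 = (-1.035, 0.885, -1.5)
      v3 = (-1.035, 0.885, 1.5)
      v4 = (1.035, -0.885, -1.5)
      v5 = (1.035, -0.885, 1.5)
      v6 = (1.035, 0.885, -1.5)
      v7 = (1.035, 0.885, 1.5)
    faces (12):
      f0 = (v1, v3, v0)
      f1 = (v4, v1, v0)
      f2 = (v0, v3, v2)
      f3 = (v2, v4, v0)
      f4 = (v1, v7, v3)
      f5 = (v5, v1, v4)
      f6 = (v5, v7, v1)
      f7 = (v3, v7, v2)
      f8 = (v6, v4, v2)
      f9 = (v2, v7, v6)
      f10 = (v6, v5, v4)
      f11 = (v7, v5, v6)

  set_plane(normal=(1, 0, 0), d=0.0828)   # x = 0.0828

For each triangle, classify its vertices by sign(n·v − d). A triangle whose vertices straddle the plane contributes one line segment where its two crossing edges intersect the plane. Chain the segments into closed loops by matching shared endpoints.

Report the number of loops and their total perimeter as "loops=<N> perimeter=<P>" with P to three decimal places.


Straddling triangles (8 of 12):
  (v4,v1,v0) [+--] → (0.0828, -0.885, -0.12)–(0.0828, -0.885, -1.5)  len=1.3800
  (v2,v4,v0) [-+-] → (0.0828, -0.0708, -1.5)–(0.0828, -0.885, -1.5)  len=0.8142
  (v1,v7,v3) [-+-] → (0.0828, 0.0708, 1.5)–(0.0828, 0.885, 1.5)  len=0.8142
  (v5,v1,v4) [+-+] → (0.0828, -0.885, 1.5)–(0.0828, -0.885, -0.12)  len=1.6200
  (v5,v7,v1) [++-] → (0.0828, 0.0708, 1.5)–(0.0828, -0.885, 1.5)  len=0.9558
  (v3,v7,v2) [-+-] → (0.0828, 0.885, 1.5)–(0.0828, 0.885, 0.12)  len=1.3800
  (v6,v4,v2) [++-] → (0.0828, -0.0708, -1.5)–(0.0828, 0.885, -1.5)  len=0.9558
  (v2,v7,v6) [-++] → (0.0828, 0.885, 0.12)–(0.0828, 0.885, -1.5)  len=1.6200

Chained into 1 loop(s):
  loop 1: 8 segments, perimeter = 9.5400
Total perimeter = 9.540

loops=1 perimeter=9.540


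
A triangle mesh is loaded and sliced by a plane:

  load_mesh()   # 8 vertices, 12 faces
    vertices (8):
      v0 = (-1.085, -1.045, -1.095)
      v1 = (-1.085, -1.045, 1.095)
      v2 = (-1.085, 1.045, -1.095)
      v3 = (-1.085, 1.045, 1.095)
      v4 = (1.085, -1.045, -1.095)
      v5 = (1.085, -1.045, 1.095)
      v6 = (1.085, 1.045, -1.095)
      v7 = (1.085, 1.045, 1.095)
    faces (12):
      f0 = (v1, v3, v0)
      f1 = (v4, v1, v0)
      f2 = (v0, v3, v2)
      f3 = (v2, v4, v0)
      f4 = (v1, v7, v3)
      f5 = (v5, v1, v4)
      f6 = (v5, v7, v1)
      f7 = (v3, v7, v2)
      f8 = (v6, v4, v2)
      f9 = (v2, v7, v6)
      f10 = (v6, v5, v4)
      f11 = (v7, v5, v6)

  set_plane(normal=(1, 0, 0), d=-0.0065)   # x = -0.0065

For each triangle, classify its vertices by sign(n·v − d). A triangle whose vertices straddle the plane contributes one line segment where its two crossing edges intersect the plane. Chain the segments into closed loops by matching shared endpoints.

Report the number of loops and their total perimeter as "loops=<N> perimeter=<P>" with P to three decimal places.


loops=1 perimeter=8.560

Straddling triangles (8 of 12):
  (v4,v1,v0) [+--] → (-0.0065, -1.045, 0.00655991)–(-0.0065, -1.045, -1.095)  len=1.1016
  (v2,v4,v0) [-+-] → (-0.0065, 0.00626037, -1.095)–(-0.0065, -1.045, -1.095)  len=1.0513
  (v1,v7,v3) [-+-] → (-0.0065, -0.00626037, 1.095)–(-0.0065, 1.045, 1.095)  len=1.0513
  (v5,v1,v4) [+-+] → (-0.0065, -1.045, 1.095)–(-0.0065, -1.045, 0.00655991)  len=1.0884
  (v5,v7,v1) [++-] → (-0.0065, -0.00626037, 1.095)–(-0.0065, -1.045, 1.095)  len=1.0387
  (v3,v7,v2) [-+-] → (-0.0065, 1.045, 1.095)–(-0.0065, 1.045, -0.00655991)  len=1.1016
  (v6,v4,v2) [++-] → (-0.0065, 0.00626037, -1.095)–(-0.0065, 1.045, -1.095)  len=1.0387
  (v2,v7,v6) [-++] → (-0.0065, 1.045, -0.00655991)–(-0.0065, 1.045, -1.095)  len=1.0884

Chained into 1 loop(s):
  loop 1: 8 segments, perimeter = 8.5600
Total perimeter = 8.560


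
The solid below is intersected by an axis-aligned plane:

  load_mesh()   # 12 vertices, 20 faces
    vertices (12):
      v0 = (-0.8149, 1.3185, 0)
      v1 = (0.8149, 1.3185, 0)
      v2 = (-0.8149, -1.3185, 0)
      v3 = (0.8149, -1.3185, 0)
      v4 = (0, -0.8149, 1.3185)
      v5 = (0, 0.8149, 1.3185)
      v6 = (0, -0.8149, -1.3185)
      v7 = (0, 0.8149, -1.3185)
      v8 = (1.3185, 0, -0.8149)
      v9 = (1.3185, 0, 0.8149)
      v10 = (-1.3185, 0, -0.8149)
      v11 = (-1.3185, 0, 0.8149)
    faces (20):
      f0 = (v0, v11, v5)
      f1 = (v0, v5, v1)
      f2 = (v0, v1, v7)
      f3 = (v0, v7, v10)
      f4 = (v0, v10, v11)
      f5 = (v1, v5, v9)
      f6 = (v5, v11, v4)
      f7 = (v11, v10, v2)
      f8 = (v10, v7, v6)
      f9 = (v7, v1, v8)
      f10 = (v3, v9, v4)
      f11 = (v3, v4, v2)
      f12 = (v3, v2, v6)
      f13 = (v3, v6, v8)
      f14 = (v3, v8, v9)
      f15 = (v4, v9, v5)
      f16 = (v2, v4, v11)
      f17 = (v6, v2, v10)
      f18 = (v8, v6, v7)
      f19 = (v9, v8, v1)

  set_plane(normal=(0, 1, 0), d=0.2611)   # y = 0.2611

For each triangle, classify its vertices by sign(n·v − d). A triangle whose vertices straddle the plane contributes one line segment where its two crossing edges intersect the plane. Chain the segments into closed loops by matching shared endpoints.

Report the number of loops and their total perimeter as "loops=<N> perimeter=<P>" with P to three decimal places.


Straddling triangles (10 of 20):
  (v0,v11,v5) [+-+] → (-1.21877, 0.2611, 0.653527)–(-0.896043, 0.2611, 0.976257)  len=0.4564
  (v0,v7,v10) [++-] → (-0.896043, 0.2611, -0.976257)–(-1.21877, 0.2611, -0.653527)  len=0.4564
  (v0,v10,v11) [+--] → (-1.21877, 0.2611, -0.653527)–(-1.21877, 0.2611, 0.653527)  len=1.3071
  (v1,v5,v9) [++-] → (0.896043, 0.2611, 0.976257)–(1.21877, 0.2611, 0.653527)  len=0.4564
  (v5,v11,v4) [+--] → (-0.896043, 0.2611, 0.976257)–(0, 0.2611, 1.3185)  len=0.9592
  (v10,v7,v6) [-+-] → (-0.896043, 0.2611, -0.976257)–(0, 0.2611, -1.3185)  len=0.9592
  (v7,v1,v8) [++-] → (1.21877, 0.2611, -0.653527)–(0.896043, 0.2611, -0.976257)  len=0.4564
  (v4,v9,v5) [--+] → (0.896043, 0.2611, 0.976257)–(0, 0.2611, 1.3185)  len=0.9592
  (v8,v6,v7) [--+] → (0, 0.2611, -1.3185)–(0.896043, 0.2611, -0.976257)  len=0.9592
  (v9,v8,v1) [--+] → (1.21877, 0.2611, -0.653527)–(1.21877, 0.2611, 0.653527)  len=1.3071

Chained into 1 loop(s):
  loop 1: 10 segments, perimeter = 8.2765
Total perimeter = 8.276

loops=1 perimeter=8.276


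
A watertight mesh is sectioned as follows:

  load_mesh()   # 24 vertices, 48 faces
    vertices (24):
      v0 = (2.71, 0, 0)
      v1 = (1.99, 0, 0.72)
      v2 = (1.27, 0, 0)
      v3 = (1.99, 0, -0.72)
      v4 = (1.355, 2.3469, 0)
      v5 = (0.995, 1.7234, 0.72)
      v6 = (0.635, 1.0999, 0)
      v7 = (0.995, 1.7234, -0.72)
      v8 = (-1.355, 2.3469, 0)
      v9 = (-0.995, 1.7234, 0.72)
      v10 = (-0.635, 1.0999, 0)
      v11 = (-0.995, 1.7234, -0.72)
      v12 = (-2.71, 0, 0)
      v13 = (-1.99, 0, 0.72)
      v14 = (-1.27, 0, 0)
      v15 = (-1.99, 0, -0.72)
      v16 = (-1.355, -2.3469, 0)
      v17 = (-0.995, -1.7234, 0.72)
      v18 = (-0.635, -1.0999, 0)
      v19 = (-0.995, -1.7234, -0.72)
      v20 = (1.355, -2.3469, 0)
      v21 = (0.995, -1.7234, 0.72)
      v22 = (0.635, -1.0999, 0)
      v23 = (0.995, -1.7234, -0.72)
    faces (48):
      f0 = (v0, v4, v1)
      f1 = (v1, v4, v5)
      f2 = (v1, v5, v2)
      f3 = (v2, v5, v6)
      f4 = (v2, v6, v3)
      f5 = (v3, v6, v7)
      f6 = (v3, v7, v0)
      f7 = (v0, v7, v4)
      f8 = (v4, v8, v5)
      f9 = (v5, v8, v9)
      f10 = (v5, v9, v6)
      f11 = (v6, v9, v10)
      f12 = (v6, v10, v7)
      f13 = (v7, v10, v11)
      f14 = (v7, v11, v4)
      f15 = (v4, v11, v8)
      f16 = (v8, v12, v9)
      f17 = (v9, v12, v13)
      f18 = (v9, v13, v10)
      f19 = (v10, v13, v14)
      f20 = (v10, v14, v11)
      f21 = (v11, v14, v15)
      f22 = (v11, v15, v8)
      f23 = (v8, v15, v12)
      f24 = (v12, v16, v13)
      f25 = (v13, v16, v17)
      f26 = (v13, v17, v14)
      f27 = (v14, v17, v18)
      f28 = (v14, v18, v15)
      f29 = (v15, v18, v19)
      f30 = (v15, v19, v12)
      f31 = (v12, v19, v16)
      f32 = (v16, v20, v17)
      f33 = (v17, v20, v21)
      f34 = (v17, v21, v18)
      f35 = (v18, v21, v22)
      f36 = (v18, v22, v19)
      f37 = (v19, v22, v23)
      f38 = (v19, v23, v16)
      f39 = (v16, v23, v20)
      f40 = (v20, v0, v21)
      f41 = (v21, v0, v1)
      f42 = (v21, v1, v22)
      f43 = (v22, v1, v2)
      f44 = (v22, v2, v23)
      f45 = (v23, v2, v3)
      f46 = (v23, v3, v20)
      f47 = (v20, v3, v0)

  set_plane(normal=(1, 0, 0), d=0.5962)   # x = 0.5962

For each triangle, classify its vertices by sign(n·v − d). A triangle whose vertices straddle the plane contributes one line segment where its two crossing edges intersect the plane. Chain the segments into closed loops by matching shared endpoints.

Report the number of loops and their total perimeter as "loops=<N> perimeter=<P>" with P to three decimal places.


Straddling triangles (16 of 48):
  (v4,v8,v5) [+-+] → (0.5962, 2.3469, 0)–(0.5962, 1.82921, 0.597814)  len=0.7908
  (v5,v8,v9) [+--] → (0.5962, 1.82921, 0.597814)–(0.5962, 1.7234, 0.72)  len=0.1616
  (v5,v9,v6) [+-+] → (0.5962, 1.7234, 0.72)–(0.5962, 1.11474, 0.0171387)  len=0.9298
  (v6,v9,v10) [+--] → (0.5962, 1.11474, 0.0171387)–(0.5962, 1.0999, 0)  len=0.0227
  (v6,v10,v7) [+-+] → (0.5962, 1.0999, 0)–(0.5962, 1.57085, -0.543843)  len=0.7194
  (v7,v10,v11) [+--] → (0.5962, 1.57085, -0.543843)–(0.5962, 1.7234, -0.72)  len=0.2330
  (v7,v11,v4) [+-+] → (0.5962, 1.7234, -0.72)–(0.5962, 2.14558, -0.232483)  len=0.6449
  (v4,v11,v8) [+--] → (0.5962, 2.14558, -0.232483)–(0.5962, 2.3469, 0)  len=0.3075
  (v16,v20,v17) [-+-] → (0.5962, -2.3469, 0)–(0.5962, -2.14558, 0.232483)  len=0.3075
  (v17,v20,v21) [-++] → (0.5962, -2.14558, 0.232483)–(0.5962, -1.7234, 0.72)  len=0.6449
  (v17,v21,v18) [-+-] → (0.5962, -1.7234, 0.72)–(0.5962, -1.57085, 0.543843)  len=0.2330
  (v18,v21,v22) [-++] → (0.5962, -1.57085, 0.543843)–(0.5962, -1.0999, 0)  len=0.7194
  (v18,v22,v19) [-+-] → (0.5962, -1.0999, 0)–(0.5962, -1.11474, -0.0171387)  len=0.0227
  (v19,v22,v23) [-++] → (0.5962, -1.11474, -0.0171387)–(0.5962, -1.7234, -0.72)  len=0.9298
  (v19,v23,v16) [-+-] → (0.5962, -1.7234, -0.72)–(0.5962, -1.82921, -0.597814)  len=0.1616
  (v16,v23,v20) [-++] → (0.5962, -1.82921, -0.597814)–(0.5962, -2.3469, 0)  len=0.7908

Chained into 2 loop(s):
  loop 1: 8 segments, perimeter = 3.8098
  loop 2: 8 segments, perimeter = 3.8098
Total perimeter = 7.620

loops=2 perimeter=7.620


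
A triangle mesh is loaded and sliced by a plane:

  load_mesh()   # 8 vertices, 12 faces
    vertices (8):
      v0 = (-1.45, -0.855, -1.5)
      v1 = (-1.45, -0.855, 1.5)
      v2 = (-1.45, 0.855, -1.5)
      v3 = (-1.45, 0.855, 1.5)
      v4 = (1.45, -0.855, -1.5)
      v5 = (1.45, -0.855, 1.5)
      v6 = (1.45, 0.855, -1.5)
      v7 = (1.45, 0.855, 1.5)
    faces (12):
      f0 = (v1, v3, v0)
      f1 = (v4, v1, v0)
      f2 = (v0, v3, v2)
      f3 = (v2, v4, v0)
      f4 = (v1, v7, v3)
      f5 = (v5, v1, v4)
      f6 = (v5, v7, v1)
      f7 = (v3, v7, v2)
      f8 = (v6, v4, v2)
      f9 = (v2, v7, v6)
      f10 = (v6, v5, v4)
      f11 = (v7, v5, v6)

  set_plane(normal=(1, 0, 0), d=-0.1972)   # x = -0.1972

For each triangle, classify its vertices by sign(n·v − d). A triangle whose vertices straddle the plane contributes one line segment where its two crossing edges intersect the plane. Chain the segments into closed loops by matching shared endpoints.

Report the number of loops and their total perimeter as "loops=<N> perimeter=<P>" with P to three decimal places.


Straddling triangles (8 of 12):
  (v4,v1,v0) [+--] → (-0.1972, -0.855, 0.204)–(-0.1972, -0.855, -1.5)  len=1.7040
  (v2,v4,v0) [-+-] → (-0.1972, 0.11628, -1.5)–(-0.1972, -0.855, -1.5)  len=0.9713
  (v1,v7,v3) [-+-] → (-0.1972, -0.11628, 1.5)–(-0.1972, 0.855, 1.5)  len=0.9713
  (v5,v1,v4) [+-+] → (-0.1972, -0.855, 1.5)–(-0.1972, -0.855, 0.204)  len=1.2960
  (v5,v7,v1) [++-] → (-0.1972, -0.11628, 1.5)–(-0.1972, -0.855, 1.5)  len=0.7387
  (v3,v7,v2) [-+-] → (-0.1972, 0.855, 1.5)–(-0.1972, 0.855, -0.204)  len=1.7040
  (v6,v4,v2) [++-] → (-0.1972, 0.11628, -1.5)–(-0.1972, 0.855, -1.5)  len=0.7387
  (v2,v7,v6) [-++] → (-0.1972, 0.855, -0.204)–(-0.1972, 0.855, -1.5)  len=1.2960

Chained into 1 loop(s):
  loop 1: 8 segments, perimeter = 9.4200
Total perimeter = 9.420

loops=1 perimeter=9.420


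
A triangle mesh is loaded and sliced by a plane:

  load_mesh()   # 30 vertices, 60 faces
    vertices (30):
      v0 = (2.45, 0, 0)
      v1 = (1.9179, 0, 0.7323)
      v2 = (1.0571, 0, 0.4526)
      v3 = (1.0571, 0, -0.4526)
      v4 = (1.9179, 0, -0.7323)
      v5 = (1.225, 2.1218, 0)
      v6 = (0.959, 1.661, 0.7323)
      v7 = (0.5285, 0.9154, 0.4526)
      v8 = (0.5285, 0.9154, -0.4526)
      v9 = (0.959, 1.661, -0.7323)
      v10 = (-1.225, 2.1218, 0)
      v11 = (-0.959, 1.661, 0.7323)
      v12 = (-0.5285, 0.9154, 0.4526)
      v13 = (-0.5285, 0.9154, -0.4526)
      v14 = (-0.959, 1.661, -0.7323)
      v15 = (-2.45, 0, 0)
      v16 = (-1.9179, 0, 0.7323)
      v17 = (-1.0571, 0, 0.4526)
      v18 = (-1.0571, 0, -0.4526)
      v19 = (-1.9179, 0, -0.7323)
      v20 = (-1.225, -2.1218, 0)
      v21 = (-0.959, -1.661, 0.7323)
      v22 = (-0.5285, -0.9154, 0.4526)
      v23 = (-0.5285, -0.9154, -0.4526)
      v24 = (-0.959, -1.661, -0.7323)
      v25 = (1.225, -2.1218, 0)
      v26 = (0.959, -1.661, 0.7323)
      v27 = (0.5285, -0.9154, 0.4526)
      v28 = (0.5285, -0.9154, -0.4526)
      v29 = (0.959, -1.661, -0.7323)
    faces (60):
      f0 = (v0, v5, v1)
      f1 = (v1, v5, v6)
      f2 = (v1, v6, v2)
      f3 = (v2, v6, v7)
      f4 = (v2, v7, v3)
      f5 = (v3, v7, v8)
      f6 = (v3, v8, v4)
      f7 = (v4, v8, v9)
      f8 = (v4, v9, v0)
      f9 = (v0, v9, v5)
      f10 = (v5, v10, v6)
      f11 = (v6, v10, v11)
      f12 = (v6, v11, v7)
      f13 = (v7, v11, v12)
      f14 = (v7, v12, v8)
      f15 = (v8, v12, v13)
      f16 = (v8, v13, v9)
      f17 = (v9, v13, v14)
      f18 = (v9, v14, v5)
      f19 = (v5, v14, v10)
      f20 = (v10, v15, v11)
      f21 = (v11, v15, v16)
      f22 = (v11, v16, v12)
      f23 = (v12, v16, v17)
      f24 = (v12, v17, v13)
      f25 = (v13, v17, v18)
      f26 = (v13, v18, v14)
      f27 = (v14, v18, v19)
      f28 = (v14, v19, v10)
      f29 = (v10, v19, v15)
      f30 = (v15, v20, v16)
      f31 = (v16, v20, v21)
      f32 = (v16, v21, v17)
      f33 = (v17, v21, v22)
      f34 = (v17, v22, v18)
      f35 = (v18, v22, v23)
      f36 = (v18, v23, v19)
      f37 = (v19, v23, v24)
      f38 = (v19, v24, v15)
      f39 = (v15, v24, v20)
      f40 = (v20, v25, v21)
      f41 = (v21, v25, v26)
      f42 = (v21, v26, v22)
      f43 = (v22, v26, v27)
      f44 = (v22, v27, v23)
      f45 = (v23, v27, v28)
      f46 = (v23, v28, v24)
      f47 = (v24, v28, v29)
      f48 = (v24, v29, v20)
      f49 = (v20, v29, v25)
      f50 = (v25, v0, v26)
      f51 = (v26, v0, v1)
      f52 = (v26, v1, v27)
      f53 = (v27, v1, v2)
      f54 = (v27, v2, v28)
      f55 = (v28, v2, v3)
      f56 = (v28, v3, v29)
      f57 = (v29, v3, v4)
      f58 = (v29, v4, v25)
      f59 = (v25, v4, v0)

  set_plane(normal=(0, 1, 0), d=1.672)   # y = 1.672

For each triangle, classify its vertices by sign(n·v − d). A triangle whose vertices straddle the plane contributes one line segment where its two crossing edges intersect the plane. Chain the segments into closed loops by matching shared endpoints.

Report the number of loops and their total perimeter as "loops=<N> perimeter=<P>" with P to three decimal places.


Straddling triangles (10 of 60):
  (v0,v5,v1) [-+-] → (1.48469, 1.672, 0)–(1.37189, 1.672, 0.15524)  len=0.1919
  (v1,v5,v6) [-+-] → (1.37189, 1.672, 0.15524)–(0.96535, 1.672, 0.714819)  len=0.6917
  (v0,v9,v5) [--+] → (0.96535, 1.672, -0.714819)–(1.48469, 1.672, 0)  len=0.8836
  (v5,v10,v6) [++-] → (0.906865, 1.672, 0.714819)–(0.96535, 1.672, 0.714819)  len=0.0585
  (v6,v10,v11) [-+-] → (0.906865, 1.672, 0.714819)–(-0.96535, 1.672, 0.714819)  len=1.8722
  (v9,v14,v5) [--+] → (-0.906865, 1.672, -0.714819)–(0.96535, 1.672, -0.714819)  len=1.8722
  (v5,v14,v10) [+-+] → (-0.906865, 1.672, -0.714819)–(-0.96535, 1.672, -0.714819)  len=0.0585
  (v10,v15,v11) [+--] → (-1.48469, 1.672, 0)–(-0.96535, 1.672, 0.714819)  len=0.8836
  (v14,v19,v10) [--+] → (-1.37189, 1.672, -0.15524)–(-0.96535, 1.672, -0.714819)  len=0.6917
  (v10,v19,v15) [+--] → (-1.37189, 1.672, -0.15524)–(-1.48469, 1.672, 0)  len=0.1919

Chained into 1 loop(s):
  loop 1: 10 segments, perimeter = 7.3956
Total perimeter = 7.396

loops=1 perimeter=7.396
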